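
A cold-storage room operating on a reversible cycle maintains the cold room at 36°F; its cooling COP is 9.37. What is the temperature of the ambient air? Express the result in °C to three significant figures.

31.6 °C

COP_R = T_C/(T_H − T_C) gives T_H − T_C = T_C/COP.
With T_C = 275.37 K, T_H = 275.37 × (1 + 1/9.37) = 304.76 K.
Converting, 304.76 K = 31.61°C.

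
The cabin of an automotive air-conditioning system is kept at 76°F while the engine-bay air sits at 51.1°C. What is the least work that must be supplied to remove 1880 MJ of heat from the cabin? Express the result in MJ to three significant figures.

In absolute terms T_C = 297.59 K and T_H = 324.25 K, so ΔT = 26.66 K.
The reversible limit is COP_R = T_C/ΔT = 11.16, so W_min = Q_C/COP = Q_C·ΔT/T_C.
W_min = 1880 × 26.66/297.59 = 168.4 MJ.

168 MJ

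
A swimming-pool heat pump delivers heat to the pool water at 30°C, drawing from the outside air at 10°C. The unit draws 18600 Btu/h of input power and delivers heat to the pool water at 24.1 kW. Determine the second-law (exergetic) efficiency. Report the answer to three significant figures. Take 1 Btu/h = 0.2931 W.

0.292

Converting, Q̇_H = 24.10 kW = 82220 Btu/h, so COP_actual = Q̇_H/Ẇ = 82220/18600 = 4.421.
In absolute terms T_C = 283.15 K and T_H = 303.15 K, so ΔT = 20.00 K.
COP_Carnot = T_H/ΔT = 303.15/20.00 = 15.16.
η_II = COP_actual/COP_Carnot = 4.421/15.16 = 0.2916.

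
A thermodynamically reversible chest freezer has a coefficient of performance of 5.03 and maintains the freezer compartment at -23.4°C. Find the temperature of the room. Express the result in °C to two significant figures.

26 °C

COP_R = T_C/(T_H − T_C) gives T_H − T_C = T_C/COP.
With T_C = 249.75 K, T_H = 249.75 × (1 + 1/5.03) = 299.40 K.
Converting, 299.40 K = 26.25°C.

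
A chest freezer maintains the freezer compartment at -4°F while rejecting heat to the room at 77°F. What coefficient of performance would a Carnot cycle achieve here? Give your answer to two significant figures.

5.6

In absolute terms T_C = 253.15 K and T_H = 298.15 K, so ΔT = 45.00 K.
For a reversible cycle, COP_Carnot = T_C/ΔT = 253.15/45.00 = 5.626.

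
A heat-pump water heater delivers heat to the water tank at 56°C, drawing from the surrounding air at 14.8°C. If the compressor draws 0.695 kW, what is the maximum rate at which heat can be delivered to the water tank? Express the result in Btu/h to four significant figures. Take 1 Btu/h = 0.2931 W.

18940 Btu/h

In absolute terms T_C = 287.95 K and T_H = 329.15 K, so ΔT = 41.20 K.
COP_Carnot = T_H/ΔT = 329.15/41.20 = 7.989.
Q̇_max = COP_Carnot × Ẇ = 7.989 × 0.6950 kW = 5.552 kW = 18940 Btu/h.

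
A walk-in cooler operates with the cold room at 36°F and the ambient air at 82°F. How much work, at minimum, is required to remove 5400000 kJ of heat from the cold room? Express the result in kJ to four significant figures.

In absolute terms T_C = 275.37 K and T_H = 300.93 K, so ΔT = 25.56 K.
The reversible limit is COP_R = T_C/ΔT = 10.78, so W_min = Q_C/COP = Q_C·ΔT/T_C.
W_min = 5400000 × 25.56/275.37 = 501100 kJ.

501100 kJ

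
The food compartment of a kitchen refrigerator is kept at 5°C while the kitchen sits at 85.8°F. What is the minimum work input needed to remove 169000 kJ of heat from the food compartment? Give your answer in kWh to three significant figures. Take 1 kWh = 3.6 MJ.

In absolute terms T_C = 278.15 K and T_H = 303.04 K, so ΔT = 24.89 K.
The reversible limit is COP_R = T_C/ΔT = 11.18, so W_min = Q_C/COP = Q_C·ΔT/T_C.
W_min = 169000 × 24.89/278.15 = 15120 kJ = 4.201 kWh.

4.20 kWh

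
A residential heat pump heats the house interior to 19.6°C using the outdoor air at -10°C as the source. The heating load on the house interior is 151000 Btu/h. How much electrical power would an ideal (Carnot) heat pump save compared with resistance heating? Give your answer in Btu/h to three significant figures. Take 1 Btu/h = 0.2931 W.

In absolute terms T_C = 263.15 K and T_H = 292.75 K, so ΔT = 29.60 K.
COP_Carnot = T_H/ΔT = 292.75/29.60 = 9.890.
Resistance heating needs Ẇ_res = Q̇_H = 151000 Btu/h; the reversible heat pump needs only Ẇ_hp = Q̇_H/COP = 15270 Btu/h.
Saving = 151000 − 15270 = 135700 Btu/h.

136000 Btu/h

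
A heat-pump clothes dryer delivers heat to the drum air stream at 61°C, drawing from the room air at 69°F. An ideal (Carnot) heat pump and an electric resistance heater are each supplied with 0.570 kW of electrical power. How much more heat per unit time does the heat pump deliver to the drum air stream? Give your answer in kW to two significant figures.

4.1 kW

In absolute terms T_C = 293.71 K and T_H = 334.15 K, so ΔT = 40.44 K.
COP_Carnot = T_H/ΔT = 334.15/40.44 = 8.262.
The heat pump delivers Q̇_H = COP × Ẇ = 4.709 kW; the resistance heater delivers Ẇ = 0.5700 kW.
Extra = (COP − 1)·Ẇ = 4.139 kW.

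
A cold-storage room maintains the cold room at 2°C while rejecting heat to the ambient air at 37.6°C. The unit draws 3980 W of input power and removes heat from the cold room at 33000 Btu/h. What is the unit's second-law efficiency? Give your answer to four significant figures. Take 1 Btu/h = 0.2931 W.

Converting, Q̇_C = 33000 Btu/h = 9672 W, so COP_actual = Q̇_C/Ẇ = 9672/3980 = 2.430.
In absolute terms T_C = 275.15 K and T_H = 310.75 K, so ΔT = 35.60 K.
COP_Carnot = T_C/ΔT = 275.15/35.60 = 7.729.
η_II = COP_actual/COP_Carnot = 2.430/7.729 = 0.3144.

0.3144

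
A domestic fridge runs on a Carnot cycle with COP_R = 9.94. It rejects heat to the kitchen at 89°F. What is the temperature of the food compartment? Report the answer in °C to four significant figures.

For a Carnot refrigerator COP_R = T_C/(T_H − T_C), so T_C = COP·T_H/(1 + COP).
With T_H = 304.82 K, T_C = 9.94 × 304.82/10.94 = 276.95 K.
Converting, 276.95 K = 3.80°C.

3.804 °C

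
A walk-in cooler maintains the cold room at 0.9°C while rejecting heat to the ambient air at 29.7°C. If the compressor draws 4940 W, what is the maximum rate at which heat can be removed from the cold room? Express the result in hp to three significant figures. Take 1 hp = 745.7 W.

In absolute terms T_C = 274.05 K and T_H = 302.85 K, so ΔT = 28.80 K.
COP_Carnot = T_C/ΔT = 274.05/28.80 = 9.516.
Q̇_max = COP_Carnot × Ẇ = 9.516 × 4940 W = 47010 W = 63.04 hp.

63.0 hp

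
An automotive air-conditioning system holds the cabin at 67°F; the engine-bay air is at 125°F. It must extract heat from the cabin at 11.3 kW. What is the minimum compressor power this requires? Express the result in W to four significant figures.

1244 W

In absolute terms T_C = 292.59 K and T_H = 324.82 K, so ΔT = 32.22 K.
COP_Carnot = T_C/ΔT = 292.59/32.22 = 9.081.
Ẇ_min = Q̇/COP_Carnot = 11.30/9.081 = 1.244 kW = 1244 W.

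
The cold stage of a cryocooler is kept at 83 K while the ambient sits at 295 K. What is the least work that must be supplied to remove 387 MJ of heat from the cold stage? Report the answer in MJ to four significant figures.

The reservoir spacing is ΔT = 295 − 83 = 212.0 K.
The reversible limit is COP_R = T_C/ΔT = 0.3915, so W_min = Q_C/COP = Q_C·ΔT/T_C.
W_min = 387.0 × 212.0/83.00 = 988.5 MJ.

988.5 MJ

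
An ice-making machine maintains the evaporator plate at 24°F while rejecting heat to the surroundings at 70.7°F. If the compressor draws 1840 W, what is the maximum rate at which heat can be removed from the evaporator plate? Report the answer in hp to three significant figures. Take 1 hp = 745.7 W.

25.6 hp

In absolute terms T_C = 268.71 K and T_H = 294.65 K, so ΔT = 25.94 K.
COP_Carnot = T_C/ΔT = 268.71/25.94 = 10.36.
Q̇_max = COP_Carnot × Ẇ = 10.36 × 1840 W = 19060 W = 25.56 hp.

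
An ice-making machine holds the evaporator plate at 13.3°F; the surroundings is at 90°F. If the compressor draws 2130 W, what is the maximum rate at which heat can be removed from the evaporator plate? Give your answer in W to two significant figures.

In absolute terms T_C = 262.76 K and T_H = 305.37 K, so ΔT = 42.61 K.
COP_Carnot = T_C/ΔT = 262.76/42.61 = 6.166.
Q̇_max = COP_Carnot × Ẇ = 6.166 × 2130 W = 13130 W.

13000 W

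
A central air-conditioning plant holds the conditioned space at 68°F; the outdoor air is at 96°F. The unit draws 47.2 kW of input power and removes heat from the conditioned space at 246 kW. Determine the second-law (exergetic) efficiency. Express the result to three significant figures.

0.277

COP_actual = Q̇_C/Ẇ = 246.0/47.20 = 5.212.
In absolute terms T_C = 293.15 K and T_H = 308.71 K, so ΔT = 15.56 K.
COP_Carnot = T_C/ΔT = 293.15/15.56 = 18.85.
η_II = COP_actual/COP_Carnot = 5.212/18.85 = 0.2766.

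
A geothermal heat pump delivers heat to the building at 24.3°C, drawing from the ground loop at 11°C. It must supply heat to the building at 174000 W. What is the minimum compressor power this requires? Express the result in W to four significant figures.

7780 W

In absolute terms T_C = 284.15 K and T_H = 297.45 K, so ΔT = 13.30 K.
COP_Carnot = T_H/ΔT = 297.45/13.30 = 22.36.
Ẇ_min = Q̇/COP_Carnot = 174000/22.36 = 7780 W.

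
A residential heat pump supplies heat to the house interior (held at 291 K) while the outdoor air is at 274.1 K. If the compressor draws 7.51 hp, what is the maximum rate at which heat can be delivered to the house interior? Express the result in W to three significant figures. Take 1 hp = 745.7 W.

96400 W

The reservoir spacing is ΔT = 291 − 274.1 = 16.90 K.
COP_Carnot = T_H/ΔT = 291.00/16.90 = 17.22.
Q̇_max = COP_Carnot × Ẇ = 17.22 × 7.510 hp = 129.3 hp = 96430 W.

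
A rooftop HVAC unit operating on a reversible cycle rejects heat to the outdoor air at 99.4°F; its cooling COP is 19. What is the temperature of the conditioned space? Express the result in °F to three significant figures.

71.4 °F

For a Carnot refrigerator COP_R = T_C/(T_H − T_C), so T_C = COP·T_H/(1 + COP).
With T_H = 310.59 K, T_C = 19 × 310.59/20.00 = 295.06 K.
Converting, 295.06 K = 71.45°F.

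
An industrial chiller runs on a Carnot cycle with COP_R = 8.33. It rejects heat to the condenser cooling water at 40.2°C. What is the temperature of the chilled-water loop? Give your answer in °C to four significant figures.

For a Carnot refrigerator COP_R = T_C/(T_H − T_C), so T_C = COP·T_H/(1 + COP).
With T_H = 313.35 K, T_C = 8.33 × 313.35/9.330 = 279.76 K.
Converting, 279.76 K = 6.61°C.

6.615 °C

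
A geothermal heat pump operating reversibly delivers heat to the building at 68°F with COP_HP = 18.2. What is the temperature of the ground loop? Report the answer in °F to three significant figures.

39.0 °F

COP_HP = T_H/(T_H − T_C) gives T_H − T_C = T_H/COP.
With T_H = 293.15 K, T_C = 293.15 × (1 − 1/18.2) = 277.04 K.
Converting, 277.04 K = 39.01°F.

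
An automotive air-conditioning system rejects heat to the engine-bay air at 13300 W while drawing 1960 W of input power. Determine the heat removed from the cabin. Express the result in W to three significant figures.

For a cyclic device the first law requires Q̇_H = Q̇_C + Ẇ.
Q̇_C = Q̇_H − Ẇ = 11340 W.

11300 W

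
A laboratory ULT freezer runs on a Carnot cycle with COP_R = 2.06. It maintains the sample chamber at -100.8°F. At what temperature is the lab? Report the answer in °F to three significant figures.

73.4 °F

COP_R = T_C/(T_H − T_C) gives T_H − T_C = T_C/COP.
With T_C = 199.37 K, T_H = 199.37 × (1 + 1/2.06) = 296.15 K.
Converting, 296.15 K = 73.41°F.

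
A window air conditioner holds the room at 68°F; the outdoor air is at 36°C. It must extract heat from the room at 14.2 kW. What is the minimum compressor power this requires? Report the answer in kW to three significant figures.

In absolute terms T_C = 293.15 K and T_H = 309.15 K, so ΔT = 16.00 K.
COP_Carnot = T_C/ΔT = 293.15/16.00 = 18.32.
Ẇ_min = Q̇/COP_Carnot = 14.20/18.32 = 0.7750 kW.

0.775 kW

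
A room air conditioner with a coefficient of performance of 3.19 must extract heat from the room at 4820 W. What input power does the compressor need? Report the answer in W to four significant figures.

1511 W

Ẇ = Q̇_C/COP = 4820/3.19 = 1511 W.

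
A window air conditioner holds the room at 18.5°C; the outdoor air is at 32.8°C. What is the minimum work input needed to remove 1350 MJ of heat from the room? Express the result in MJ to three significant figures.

In absolute terms T_C = 291.65 K and T_H = 305.95 K, so ΔT = 14.30 K.
The reversible limit is COP_R = T_C/ΔT = 20.40, so W_min = Q_C/COP = Q_C·ΔT/T_C.
W_min = 1350 × 14.30/291.65 = 66.19 MJ.

66.2 MJ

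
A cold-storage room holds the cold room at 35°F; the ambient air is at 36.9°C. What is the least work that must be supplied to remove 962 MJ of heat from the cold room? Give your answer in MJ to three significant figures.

123 MJ

In absolute terms T_C = 274.82 K and T_H = 310.05 K, so ΔT = 35.23 K.
The reversible limit is COP_R = T_C/ΔT = 7.800, so W_min = Q_C/COP = Q_C·ΔT/T_C.
W_min = 962.0 × 35.23/274.82 = 123.3 MJ.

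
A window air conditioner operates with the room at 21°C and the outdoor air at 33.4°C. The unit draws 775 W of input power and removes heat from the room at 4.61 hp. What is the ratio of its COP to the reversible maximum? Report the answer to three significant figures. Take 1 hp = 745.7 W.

Converting, Q̇_C = 4.610 hp = 3438 W, so COP_actual = Q̇_C/Ẇ = 3438/775.0 = 4.436.
In absolute terms T_C = 294.15 K and T_H = 306.55 K, so ΔT = 12.40 K.
COP_Carnot = T_C/ΔT = 294.15/12.40 = 23.72.
η_II = COP_actual/COP_Carnot = 4.436/23.72 = 0.1870.

0.187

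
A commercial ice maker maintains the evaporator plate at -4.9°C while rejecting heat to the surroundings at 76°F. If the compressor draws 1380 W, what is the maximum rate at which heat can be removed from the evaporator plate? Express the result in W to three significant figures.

12600 W

In absolute terms T_C = 268.25 K and T_H = 297.59 K, so ΔT = 29.34 K.
COP_Carnot = T_C/ΔT = 268.25/29.34 = 9.141.
Q̇_max = COP_Carnot × Ẇ = 9.141 × 1380 W = 12620 W.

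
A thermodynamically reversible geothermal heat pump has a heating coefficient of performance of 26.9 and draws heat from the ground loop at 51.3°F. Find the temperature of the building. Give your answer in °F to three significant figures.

71.0 °F

COP_HP = T_H/(T_H − T_C) rearranges to T_H = COP·T_C/(COP − 1).
With T_C = 283.87 K, T_H = 26.9 × 283.87/25.90 = 294.83 K.
Converting, 294.83 K = 71.03°F.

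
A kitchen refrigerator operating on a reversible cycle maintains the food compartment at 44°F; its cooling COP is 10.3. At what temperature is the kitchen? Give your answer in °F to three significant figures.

COP_R = T_C/(T_H − T_C) gives T_H − T_C = T_C/COP.
With T_C = 279.82 K, T_H = 279.82 × (1 + 1/10.3) = 306.98 K.
Converting, 306.98 K = 92.90°F.

92.9 °F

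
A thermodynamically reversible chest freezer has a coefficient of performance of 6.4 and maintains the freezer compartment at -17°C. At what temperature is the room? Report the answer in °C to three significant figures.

23.0 °C

COP_R = T_C/(T_H − T_C) gives T_H − T_C = T_C/COP.
With T_C = 256.15 K, T_H = 256.15 × (1 + 1/6.4) = 296.17 K.
Converting, 296.17 K = 23.02°C.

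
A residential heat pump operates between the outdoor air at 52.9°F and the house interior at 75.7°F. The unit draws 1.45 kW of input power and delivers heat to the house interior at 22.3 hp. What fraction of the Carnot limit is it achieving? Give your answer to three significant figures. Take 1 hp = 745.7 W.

Converting, Q̇_H = 22.30 hp = 16.63 kW, so COP_actual = Q̇_H/Ẇ = 16.63/1.450 = 11.47.
In absolute terms T_C = 284.76 K and T_H = 297.43 K, so ΔT = 12.67 K.
COP_Carnot = T_H/ΔT = 297.43/12.67 = 23.48.
η_II = COP_actual/COP_Carnot = 11.47/23.48 = 0.4884.

0.488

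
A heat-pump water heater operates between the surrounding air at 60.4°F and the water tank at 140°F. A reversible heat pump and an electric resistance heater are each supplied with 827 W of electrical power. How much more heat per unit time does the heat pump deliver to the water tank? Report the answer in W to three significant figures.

5400 W

In absolute terms T_C = 288.93 K and T_H = 333.15 K, so ΔT = 44.22 K.
COP_Carnot = T_H/ΔT = 333.15/44.22 = 7.534.
The heat pump delivers Q̇_H = COP × Ẇ = 6230 W; the resistance heater delivers Ẇ = 827.0 W.
Extra = (COP − 1)·Ẇ = 5403 W.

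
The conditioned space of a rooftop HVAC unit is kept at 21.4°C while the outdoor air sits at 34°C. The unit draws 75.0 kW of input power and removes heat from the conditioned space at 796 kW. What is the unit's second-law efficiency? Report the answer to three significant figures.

COP_actual = Q̇_C/Ẇ = 796.0/75.00 = 10.61.
In absolute terms T_C = 294.55 K and T_H = 307.15 K, so ΔT = 12.60 K.
COP_Carnot = T_C/ΔT = 294.55/12.60 = 23.38.
η_II = COP_actual/COP_Carnot = 10.61/23.38 = 0.4540.

0.454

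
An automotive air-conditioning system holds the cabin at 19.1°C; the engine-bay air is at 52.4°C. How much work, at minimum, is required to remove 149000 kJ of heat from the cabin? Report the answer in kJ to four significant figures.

In absolute terms T_C = 292.25 K and T_H = 325.55 K, so ΔT = 33.30 K.
The reversible limit is COP_R = T_C/ΔT = 8.776, so W_min = Q_C/COP = Q_C·ΔT/T_C.
W_min = 149000 × 33.30/292.25 = 16980 kJ.

16980 kJ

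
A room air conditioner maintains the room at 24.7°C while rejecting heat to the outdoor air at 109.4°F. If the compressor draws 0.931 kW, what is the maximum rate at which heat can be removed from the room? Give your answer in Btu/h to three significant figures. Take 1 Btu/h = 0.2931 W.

In absolute terms T_C = 297.85 K and T_H = 316.15 K, so ΔT = 18.30 K.
COP_Carnot = T_C/ΔT = 297.85/18.30 = 16.28.
Q̇_max = COP_Carnot × Ẇ = 16.28 × 0.9310 kW = 15.15 kW = 51700 Btu/h.

51700 Btu/h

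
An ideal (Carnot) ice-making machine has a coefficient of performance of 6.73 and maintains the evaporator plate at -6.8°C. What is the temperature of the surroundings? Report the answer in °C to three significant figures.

32.8 °C

COP_R = T_C/(T_H − T_C) gives T_H − T_C = T_C/COP.
With T_C = 266.35 K, T_H = 266.35 × (1 + 1/6.73) = 305.93 K.
Converting, 305.93 K = 32.78°C.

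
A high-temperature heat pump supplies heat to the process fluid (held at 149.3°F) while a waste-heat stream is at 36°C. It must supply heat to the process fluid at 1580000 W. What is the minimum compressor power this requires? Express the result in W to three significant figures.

136000 W

In absolute terms T_C = 309.15 K and T_H = 338.32 K, so ΔT = 29.17 K.
COP_Carnot = T_H/ΔT = 338.32/29.17 = 11.60.
Ẇ_min = Q̇/COP_Carnot = 1580000/11.60 = 136200 W.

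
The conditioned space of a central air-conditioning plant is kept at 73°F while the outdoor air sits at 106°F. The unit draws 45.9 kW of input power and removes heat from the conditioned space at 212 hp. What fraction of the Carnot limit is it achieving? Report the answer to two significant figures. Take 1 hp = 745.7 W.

0.21

Converting, Q̇_C = 212.0 hp = 158.1 kW, so COP_actual = Q̇_C/Ẇ = 158.1/45.90 = 3.444.
In absolute terms T_C = 295.93 K and T_H = 314.26 K, so ΔT = 18.33 K.
COP_Carnot = T_C/ΔT = 295.93/18.33 = 16.14.
η_II = COP_actual/COP_Carnot = 3.444/16.14 = 0.2134.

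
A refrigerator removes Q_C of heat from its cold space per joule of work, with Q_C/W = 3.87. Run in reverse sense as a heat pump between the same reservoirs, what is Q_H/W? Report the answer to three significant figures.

4.87

The first law on one cycle gives Q_H = Q_C + W, so Q_H/W = Q_C/W + 1.
COP_HP = COP_R + 1 = 3.87 + 1 = 4.87.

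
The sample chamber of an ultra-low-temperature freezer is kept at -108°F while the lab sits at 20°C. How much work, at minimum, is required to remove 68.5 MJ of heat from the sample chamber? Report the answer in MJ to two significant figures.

In absolute terms T_C = 195.37 K and T_H = 293.15 K, so ΔT = 97.78 K.
The reversible limit is COP_R = T_C/ΔT = 1.998, so W_min = Q_C/COP = Q_C·ΔT/T_C.
W_min = 68.50 × 97.78/195.37 = 34.28 MJ.

34 MJ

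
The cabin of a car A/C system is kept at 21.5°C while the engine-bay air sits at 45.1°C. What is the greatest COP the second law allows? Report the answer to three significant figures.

In absolute terms T_C = 294.65 K and T_H = 318.25 K, so ΔT = 23.60 K.
For a reversible cycle, COP_Carnot = T_C/ΔT = 294.65/23.60 = 12.49.

12.5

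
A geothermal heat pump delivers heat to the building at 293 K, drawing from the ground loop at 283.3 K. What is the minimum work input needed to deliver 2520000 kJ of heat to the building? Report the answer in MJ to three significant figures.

83.4 MJ

The reservoir spacing is ΔT = 293 − 283.3 = 9.700 K.
The reversible limit is COP_HP = T_H/ΔT = 30.21, so W_min = Q_H/COP = Q_H·ΔT/T_H.
W_min = 2520000 × 9.700/293.00 = 83430 kJ = 83.43 MJ.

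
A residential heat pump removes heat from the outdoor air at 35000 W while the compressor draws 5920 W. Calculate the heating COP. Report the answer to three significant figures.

6.91

The first law gives Q̇_H = Q̇_C + Ẇ, so the three rates are Q̇_C = 35000, Q̇_H = 40920, Ẇ = 5920 W.
COP_HP = Q̇_H/Ẇ = 40920/5920 = 6.912.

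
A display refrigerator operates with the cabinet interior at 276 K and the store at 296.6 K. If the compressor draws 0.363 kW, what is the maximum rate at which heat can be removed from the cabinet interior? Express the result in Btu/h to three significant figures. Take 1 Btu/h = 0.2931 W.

16600 Btu/h

The reservoir spacing is ΔT = 296.6 − 276 = 20.60 K.
COP_Carnot = T_C/ΔT = 276.00/20.60 = 13.40.
Q̇_max = COP_Carnot × Ẇ = 13.40 × 0.3630 kW = 4.863 kW = 16590 Btu/h.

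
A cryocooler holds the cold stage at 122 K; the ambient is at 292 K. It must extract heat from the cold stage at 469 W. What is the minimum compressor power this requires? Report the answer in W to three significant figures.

654 W

The reservoir spacing is ΔT = 292 − 122 = 170.0 K.
COP_Carnot = T_C/ΔT = 122.00/170.0 = 0.7176.
Ẇ_min = Q̇/COP_Carnot = 469.0/0.7176 = 653.5 W.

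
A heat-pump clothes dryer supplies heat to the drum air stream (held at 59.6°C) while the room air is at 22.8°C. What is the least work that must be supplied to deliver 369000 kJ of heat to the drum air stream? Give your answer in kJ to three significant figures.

In absolute terms T_C = 295.95 K and T_H = 332.75 K, so ΔT = 36.80 K.
The reversible limit is COP_HP = T_H/ΔT = 9.042, so W_min = Q_H/COP = Q_H·ΔT/T_H.
W_min = 369000 × 36.80/332.75 = 40810 kJ.

40800 kJ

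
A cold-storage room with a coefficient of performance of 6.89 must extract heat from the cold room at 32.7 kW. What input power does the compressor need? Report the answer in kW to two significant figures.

4.7 kW

Ẇ = Q̇_C/COP = 32.70/6.89 = 4.746 kW.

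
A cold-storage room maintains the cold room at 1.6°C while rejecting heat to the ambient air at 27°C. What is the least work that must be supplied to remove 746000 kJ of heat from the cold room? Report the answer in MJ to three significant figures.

In absolute terms T_C = 274.75 K and T_H = 300.15 K, so ΔT = 25.40 K.
The reversible limit is COP_R = T_C/ΔT = 10.82, so W_min = Q_C/COP = Q_C·ΔT/T_C.
W_min = 746000 × 25.40/274.75 = 68970 kJ = 68.97 MJ.

69.0 MJ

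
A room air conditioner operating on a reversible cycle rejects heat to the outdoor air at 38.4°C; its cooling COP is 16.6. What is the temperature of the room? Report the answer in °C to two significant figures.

21 °C

For a Carnot refrigerator COP_R = T_C/(T_H − T_C), so T_C = COP·T_H/(1 + COP).
With T_H = 311.55 K, T_C = 16.6 × 311.55/17.60 = 293.85 K.
Converting, 293.85 K = 20.70°C.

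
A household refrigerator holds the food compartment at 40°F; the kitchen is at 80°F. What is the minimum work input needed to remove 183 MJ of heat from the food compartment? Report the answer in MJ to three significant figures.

In absolute terms T_C = 277.59 K and T_H = 299.82 K, so ΔT = 22.22 K.
The reversible limit is COP_R = T_C/ΔT = 12.49, so W_min = Q_C/COP = Q_C·ΔT/T_C.
W_min = 183.0 × 22.22/277.59 = 14.65 MJ.

14.6 MJ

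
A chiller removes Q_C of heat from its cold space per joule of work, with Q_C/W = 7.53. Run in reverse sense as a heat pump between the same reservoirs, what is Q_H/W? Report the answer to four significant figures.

8.530

The first law on one cycle gives Q_H = Q_C + W, so Q_H/W = Q_C/W + 1.
COP_HP = COP_R + 1 = 7.53 + 1 = 8.53.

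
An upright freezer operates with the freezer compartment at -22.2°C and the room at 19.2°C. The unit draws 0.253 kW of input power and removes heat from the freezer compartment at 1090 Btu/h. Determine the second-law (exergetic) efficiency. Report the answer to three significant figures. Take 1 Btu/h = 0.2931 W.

0.208

Converting, Q̇_C = 1090 Btu/h = 0.3195 kW, so COP_actual = Q̇_C/Ẇ = 0.3195/0.2530 = 1.263.
In absolute terms T_C = 250.95 K and T_H = 292.35 K, so ΔT = 41.40 K.
COP_Carnot = T_C/ΔT = 250.95/41.40 = 6.062.
η_II = COP_actual/COP_Carnot = 1.263/6.062 = 0.2083.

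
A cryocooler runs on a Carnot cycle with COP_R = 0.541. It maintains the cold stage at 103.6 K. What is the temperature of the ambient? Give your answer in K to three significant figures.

295 K

COP_R = T_C/(T_H − T_C) gives T_H − T_C = T_C/COP.
With T_C = 103.60 K, T_H = 103.60 × (1 + 1/0.541) = 295.10 K.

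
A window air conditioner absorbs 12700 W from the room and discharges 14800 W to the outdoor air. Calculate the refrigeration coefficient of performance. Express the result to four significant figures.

6.048

The first law gives Q̇_H = Q̇_C + Ẇ, so the three rates are Q̇_C = 12700, Q̇_H = 14800, Ẇ = 2100 W.
COP_R = Q̇_C/Ẇ = 12700/2100 = 6.048.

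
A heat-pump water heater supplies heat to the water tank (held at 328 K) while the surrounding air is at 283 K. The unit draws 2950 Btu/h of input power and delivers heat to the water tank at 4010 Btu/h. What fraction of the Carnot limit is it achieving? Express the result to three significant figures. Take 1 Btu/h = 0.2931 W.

COP_actual = Q̇_H/Ẇ = 4010/2950 = 1.359.
The reservoir spacing is ΔT = 328 − 283 = 45.00 K.
COP_Carnot = T_H/ΔT = 328.00/45.00 = 7.289.
η_II = COP_actual/COP_Carnot = 1.359/7.289 = 0.1865.

0.186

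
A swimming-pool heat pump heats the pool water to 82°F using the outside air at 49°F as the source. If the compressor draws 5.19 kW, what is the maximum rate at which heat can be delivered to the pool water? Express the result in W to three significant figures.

85200 W

In absolute terms T_C = 282.59 K and T_H = 300.93 K, so ΔT = 18.33 K.
COP_Carnot = T_H/ΔT = 300.93/18.33 = 16.41.
Q̇_max = COP_Carnot × Ẇ = 16.41 × 5.190 kW = 85.19 kW = 85190 W.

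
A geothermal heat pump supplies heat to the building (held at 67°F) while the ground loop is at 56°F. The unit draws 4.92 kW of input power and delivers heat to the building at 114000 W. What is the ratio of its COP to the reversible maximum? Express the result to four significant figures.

Converting, Q̇_H = 114000 W = 114.0 kW, so COP_actual = Q̇_H/Ẇ = 114.0/4.920 = 23.17.
In absolute terms T_C = 286.48 K and T_H = 292.59 K, so ΔT = 6.111 K.
COP_Carnot = T_H/ΔT = 292.59/6.111 = 47.88.
η_II = COP_actual/COP_Carnot = 23.17/47.88 = 0.4839.

0.4839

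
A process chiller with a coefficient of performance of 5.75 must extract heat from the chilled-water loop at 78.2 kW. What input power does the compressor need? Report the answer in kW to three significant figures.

Ẇ = Q̇_C/COP = 78.20/5.75 = 13.60 kW.

13.6 kW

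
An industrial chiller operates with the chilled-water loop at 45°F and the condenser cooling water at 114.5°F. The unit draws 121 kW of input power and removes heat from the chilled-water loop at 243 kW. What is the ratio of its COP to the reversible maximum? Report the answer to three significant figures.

COP_actual = Q̇_C/Ẇ = 243.0/121.0 = 2.008.
In absolute terms T_C = 280.37 K and T_H = 318.98 K, so ΔT = 38.61 K.
COP_Carnot = T_C/ΔT = 280.37/38.61 = 7.261.
η_II = COP_actual/COP_Carnot = 2.008/7.261 = 0.2766.

0.277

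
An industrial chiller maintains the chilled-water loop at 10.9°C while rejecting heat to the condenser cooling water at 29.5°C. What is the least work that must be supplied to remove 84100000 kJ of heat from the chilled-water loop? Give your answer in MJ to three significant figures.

In absolute terms T_C = 284.05 K and T_H = 302.65 K, so ΔT = 18.60 K.
The reversible limit is COP_R = T_C/ΔT = 15.27, so W_min = Q_C/COP = Q_C·ΔT/T_C.
W_min = 84100000 × 18.60/284.05 = 5507000 kJ = 5507 MJ.

5510 MJ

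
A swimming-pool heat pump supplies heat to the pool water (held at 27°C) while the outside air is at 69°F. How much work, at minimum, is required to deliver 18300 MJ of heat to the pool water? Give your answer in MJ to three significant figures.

In absolute terms T_C = 293.71 K and T_H = 300.15 K, so ΔT = 6.444 K.
The reversible limit is COP_HP = T_H/ΔT = 46.58, so W_min = Q_H/COP = Q_H·ΔT/T_H.
W_min = 18300 × 6.444/300.15 = 392.9 MJ.

393 MJ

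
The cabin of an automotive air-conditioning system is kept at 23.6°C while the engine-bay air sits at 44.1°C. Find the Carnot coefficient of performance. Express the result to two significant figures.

In absolute terms T_C = 296.75 K and T_H = 317.25 K, so ΔT = 20.50 K.
For a reversible cycle, COP_Carnot = T_C/ΔT = 296.75/20.50 = 14.48.

14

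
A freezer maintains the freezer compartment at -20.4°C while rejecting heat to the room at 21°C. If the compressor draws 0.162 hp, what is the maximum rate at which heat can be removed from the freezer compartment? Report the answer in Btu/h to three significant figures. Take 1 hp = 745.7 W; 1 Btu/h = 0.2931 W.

2520 Btu/h

In absolute terms T_C = 252.75 K and T_H = 294.15 K, so ΔT = 41.40 K.
COP_Carnot = T_C/ΔT = 252.75/41.40 = 6.105.
Q̇_max = COP_Carnot × Ẇ = 6.105 × 0.1620 hp = 0.9890 hp = 2516 Btu/h.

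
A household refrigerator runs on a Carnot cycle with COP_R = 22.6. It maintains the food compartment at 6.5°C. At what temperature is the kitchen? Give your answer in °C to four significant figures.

18.87 °C

COP_R = T_C/(T_H − T_C) gives T_H − T_C = T_C/COP.
With T_C = 279.65 K, T_H = 279.65 × (1 + 1/22.6) = 292.02 K.
Converting, 292.02 K = 18.87°C.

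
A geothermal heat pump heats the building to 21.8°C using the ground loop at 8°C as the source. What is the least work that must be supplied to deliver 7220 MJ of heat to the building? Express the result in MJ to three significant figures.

338 MJ

In absolute terms T_C = 281.15 K and T_H = 294.95 K, so ΔT = 13.80 K.
The reversible limit is COP_HP = T_H/ΔT = 21.37, so W_min = Q_H/COP = Q_H·ΔT/T_H.
W_min = 7220 × 13.80/294.95 = 337.8 MJ.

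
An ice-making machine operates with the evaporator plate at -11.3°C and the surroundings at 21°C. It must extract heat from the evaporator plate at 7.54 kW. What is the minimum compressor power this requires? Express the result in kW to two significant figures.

In absolute terms T_C = 261.85 K and T_H = 294.15 K, so ΔT = 32.30 K.
COP_Carnot = T_C/ΔT = 261.85/32.30 = 8.107.
Ẇ_min = Q̇/COP_Carnot = 7.540/8.107 = 0.9301 kW.

0.93 kW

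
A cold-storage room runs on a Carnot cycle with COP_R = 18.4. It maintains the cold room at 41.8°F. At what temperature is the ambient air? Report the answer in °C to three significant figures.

COP_R = T_C/(T_H − T_C) gives T_H − T_C = T_C/COP.
With T_C = 278.59 K, T_H = 278.59 × (1 + 1/18.4) = 293.74 K.
Converting, 293.74 K = 20.59°C.

20.6 °C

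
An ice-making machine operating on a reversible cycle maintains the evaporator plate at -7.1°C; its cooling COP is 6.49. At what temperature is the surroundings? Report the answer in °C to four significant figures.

33.89 °C

COP_R = T_C/(T_H − T_C) gives T_H − T_C = T_C/COP.
With T_C = 266.05 K, T_H = 266.05 × (1 + 1/6.49) = 307.04 K.
Converting, 307.04 K = 33.89°C.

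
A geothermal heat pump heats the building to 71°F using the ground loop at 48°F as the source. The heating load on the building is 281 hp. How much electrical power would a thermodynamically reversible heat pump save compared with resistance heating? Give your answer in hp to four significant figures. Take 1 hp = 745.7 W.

268.8 hp

In absolute terms T_C = 282.04 K and T_H = 294.82 K, so ΔT = 12.78 K.
COP_Carnot = T_H/ΔT = 294.82/12.78 = 23.07.
Resistance heating needs Ẇ_res = Q̇_H = 281.0 hp; the reversible heat pump needs only Ẇ_hp = Q̇_H/COP = 12.18 hp.
Saving = 281.0 − 12.18 = 268.8 hp.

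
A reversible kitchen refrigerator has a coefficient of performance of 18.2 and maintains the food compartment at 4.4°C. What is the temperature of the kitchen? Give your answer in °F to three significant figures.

COP_R = T_C/(T_H − T_C) gives T_H − T_C = T_C/COP.
With T_C = 277.55 K, T_H = 277.55 × (1 + 1/18.2) = 292.80 K.
Converting, 292.80 K = 67.37°F.

67.4 °F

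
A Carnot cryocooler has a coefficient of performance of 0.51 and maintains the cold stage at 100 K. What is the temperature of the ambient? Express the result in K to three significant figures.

COP_R = T_C/(T_H − T_C) gives T_H − T_C = T_C/COP.
With T_C = 100.00 K, T_H = 100.00 × (1 + 1/0.51) = 296.08 K.

296 K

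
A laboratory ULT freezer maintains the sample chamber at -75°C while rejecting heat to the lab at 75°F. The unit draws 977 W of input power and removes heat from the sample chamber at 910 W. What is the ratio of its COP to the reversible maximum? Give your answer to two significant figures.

0.46

COP_actual = Q̇_C/Ẇ = 910.0/977.0 = 0.9314.
In absolute terms T_C = 198.15 K and T_H = 297.04 K, so ΔT = 98.89 K.
COP_Carnot = T_C/ΔT = 198.15/98.89 = 2.004.
η_II = COP_actual/COP_Carnot = 0.9314/2.004 = 0.4648.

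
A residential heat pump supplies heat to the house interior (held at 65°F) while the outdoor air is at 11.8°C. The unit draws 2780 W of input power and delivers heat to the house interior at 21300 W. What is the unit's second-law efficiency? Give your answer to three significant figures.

0.172

COP_actual = Q̇_H/Ẇ = 21300/2780 = 7.662.
In absolute terms T_C = 284.95 K and T_H = 291.48 K, so ΔT = 6.533 K.
COP_Carnot = T_H/ΔT = 291.48/6.533 = 44.61.
η_II = COP_actual/COP_Carnot = 7.662/44.61 = 0.1717.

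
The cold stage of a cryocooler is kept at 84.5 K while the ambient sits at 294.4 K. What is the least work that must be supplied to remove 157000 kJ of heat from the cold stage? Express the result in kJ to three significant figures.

The reservoir spacing is ΔT = 294.4 − 84.5 = 209.9 K.
The reversible limit is COP_R = T_C/ΔT = 0.4026, so W_min = Q_C/COP = Q_C·ΔT/T_C.
W_min = 157000 × 209.9/84.50 = 390000 kJ.

390000 kJ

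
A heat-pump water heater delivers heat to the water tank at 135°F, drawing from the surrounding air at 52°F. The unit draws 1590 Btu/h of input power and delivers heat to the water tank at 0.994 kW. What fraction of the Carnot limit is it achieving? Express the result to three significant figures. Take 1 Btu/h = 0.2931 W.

0.298

Converting, Q̇_H = 0.9940 kW = 3391 Btu/h, so COP_actual = Q̇_H/Ẇ = 3391/1590 = 2.133.
In absolute terms T_C = 284.26 K and T_H = 330.37 K, so ΔT = 46.11 K.
COP_Carnot = T_H/ΔT = 330.37/46.11 = 7.165.
η_II = COP_actual/COP_Carnot = 2.133/7.165 = 0.2977.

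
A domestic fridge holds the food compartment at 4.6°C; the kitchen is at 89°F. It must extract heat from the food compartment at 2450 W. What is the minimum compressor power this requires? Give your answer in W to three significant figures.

239 W

In absolute terms T_C = 277.75 K and T_H = 304.82 K, so ΔT = 27.07 K.
COP_Carnot = T_C/ΔT = 277.75/27.07 = 10.26.
Ẇ_min = Q̇/COP_Carnot = 2450/10.26 = 238.8 W.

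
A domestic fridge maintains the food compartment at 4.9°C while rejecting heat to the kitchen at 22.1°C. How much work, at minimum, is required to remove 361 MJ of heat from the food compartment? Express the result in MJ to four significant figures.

In absolute terms T_C = 278.05 K and T_H = 295.25 K, so ΔT = 17.20 K.
The reversible limit is COP_R = T_C/ΔT = 16.17, so W_min = Q_C/COP = Q_C·ΔT/T_C.
W_min = 361.0 × 17.20/278.05 = 22.33 MJ.

22.33 MJ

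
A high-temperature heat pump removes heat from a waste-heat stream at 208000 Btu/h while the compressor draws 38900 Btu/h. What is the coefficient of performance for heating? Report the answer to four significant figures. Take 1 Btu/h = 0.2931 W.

6.347

The first law gives Q̇_H = Q̇_C + Ẇ, so the three rates are Q̇_C = 208000, Q̇_H = 246900, Ẇ = 38900 Btu/h.
COP_HP = Q̇_H/Ẇ = 246900/38900 = 6.347.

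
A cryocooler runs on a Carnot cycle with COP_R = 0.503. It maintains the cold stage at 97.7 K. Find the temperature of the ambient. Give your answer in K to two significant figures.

290 K

COP_R = T_C/(T_H − T_C) gives T_H − T_C = T_C/COP.
With T_C = 97.70 K, T_H = 97.70 × (1 + 1/0.503) = 291.93 K.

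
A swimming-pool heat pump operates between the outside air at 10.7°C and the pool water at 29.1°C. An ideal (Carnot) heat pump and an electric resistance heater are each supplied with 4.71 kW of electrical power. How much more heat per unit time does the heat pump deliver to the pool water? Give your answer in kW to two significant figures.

73 kW

In absolute terms T_C = 283.85 K and T_H = 302.25 K, so ΔT = 18.40 K.
COP_Carnot = T_H/ΔT = 302.25/18.40 = 16.43.
The heat pump delivers Q̇_H = COP × Ẇ = 77.37 kW; the resistance heater delivers Ẇ = 4.710 kW.
Extra = (COP − 1)·Ẇ = 72.66 kW.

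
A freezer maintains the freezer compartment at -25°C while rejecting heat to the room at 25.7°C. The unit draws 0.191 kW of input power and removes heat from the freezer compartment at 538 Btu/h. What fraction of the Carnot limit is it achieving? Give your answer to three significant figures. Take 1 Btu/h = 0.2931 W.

0.169

Converting, Q̇_C = 538.0 Btu/h = 0.1577 kW, so COP_actual = Q̇_C/Ẇ = 0.1577/0.1910 = 0.8256.
In absolute terms T_C = 248.15 K and T_H = 298.85 K, so ΔT = 50.70 K.
COP_Carnot = T_C/ΔT = 248.15/50.70 = 4.894.
η_II = COP_actual/COP_Carnot = 0.8256/4.894 = 0.1687.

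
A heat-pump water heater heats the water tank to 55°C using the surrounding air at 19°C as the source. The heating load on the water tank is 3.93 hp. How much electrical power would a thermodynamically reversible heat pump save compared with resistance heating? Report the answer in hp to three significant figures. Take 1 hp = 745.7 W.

3.50 hp

In absolute terms T_C = 292.15 K and T_H = 328.15 K, so ΔT = 36.00 K.
COP_Carnot = T_H/ΔT = 328.15/36.00 = 9.115.
Resistance heating needs Ẇ_res = Q̇_H = 3.930 hp; the reversible heat pump needs only Ẇ_hp = Q̇_H/COP = 0.4311 hp.
Saving = 3.930 − 0.4311 = 3.499 hp.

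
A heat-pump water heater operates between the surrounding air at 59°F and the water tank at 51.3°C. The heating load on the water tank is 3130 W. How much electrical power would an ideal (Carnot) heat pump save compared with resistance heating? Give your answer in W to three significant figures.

In absolute terms T_C = 288.15 K and T_H = 324.45 K, so ΔT = 36.30 K.
COP_Carnot = T_H/ΔT = 324.45/36.30 = 8.938.
Resistance heating needs Ẇ_res = Q̇_H = 3130 W; the reversible heat pump needs only Ẇ_hp = Q̇_H/COP = 350.2 W.
Saving = 3130 − 350.2 = 2780 W.

2780 W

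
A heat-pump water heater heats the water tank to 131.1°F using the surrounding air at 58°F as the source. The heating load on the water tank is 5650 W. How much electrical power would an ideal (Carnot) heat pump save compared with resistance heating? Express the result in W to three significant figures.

In absolute terms T_C = 287.59 K and T_H = 328.21 K, so ΔT = 40.61 K.
COP_Carnot = T_H/ΔT = 328.21/40.61 = 8.082.
Resistance heating needs Ẇ_res = Q̇_H = 5650 W; the reversible heat pump needs only Ẇ_hp = Q̇_H/COP = 699.1 W.
Saving = 5650 − 699.1 = 4951 W.

4950 W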